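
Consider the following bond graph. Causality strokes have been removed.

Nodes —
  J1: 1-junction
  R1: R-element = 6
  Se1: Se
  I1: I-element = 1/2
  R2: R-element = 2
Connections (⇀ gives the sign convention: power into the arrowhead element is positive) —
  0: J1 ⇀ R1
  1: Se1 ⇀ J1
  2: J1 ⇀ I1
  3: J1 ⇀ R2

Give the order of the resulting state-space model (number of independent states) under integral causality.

1  (I1 all integral)

bond 1 |J1  (source Se1 imposes e)
bond 2 |I1  (I1: I, integral causality)
bond 0 |J1  (1-jn J1 has f-setter on 2)
bond 3 |J1  (J1: bond 2 brought flow, rest push out)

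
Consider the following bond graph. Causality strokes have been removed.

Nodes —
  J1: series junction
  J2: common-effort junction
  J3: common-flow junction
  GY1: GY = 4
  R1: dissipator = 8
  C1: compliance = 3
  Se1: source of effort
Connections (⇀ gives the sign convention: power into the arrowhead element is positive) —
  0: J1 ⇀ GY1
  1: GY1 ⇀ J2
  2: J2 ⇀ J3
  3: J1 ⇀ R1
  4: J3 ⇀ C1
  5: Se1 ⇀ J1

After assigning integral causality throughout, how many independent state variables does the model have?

#5 stroke at J1  (Se1 (Se) sets effort on bond)
#4 stroke at J3  (C1 integral (e out))
#2 stroke at J2  (only one flow-in slot at J3)
#1 stroke at GY1  (0-jn J2 has e-setter on 2)
#0 stroke at GY1  (GY1 both-in/both-out from 1)
#3 stroke at J1  (1-jn J1 has f-setter on 0)

1  (C1 all integral)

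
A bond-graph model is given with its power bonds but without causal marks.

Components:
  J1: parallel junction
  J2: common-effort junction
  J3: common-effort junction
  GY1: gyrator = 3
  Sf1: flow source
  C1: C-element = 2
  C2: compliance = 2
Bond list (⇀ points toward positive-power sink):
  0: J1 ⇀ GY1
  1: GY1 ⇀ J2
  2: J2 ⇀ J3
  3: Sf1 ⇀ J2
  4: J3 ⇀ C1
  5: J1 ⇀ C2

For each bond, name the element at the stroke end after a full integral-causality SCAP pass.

b3 stroke at Sf1  (Sf1 fixes flow; stroke at Sf1)
b4 stroke at J3  (prefer integral on C1)
b2 stroke at J2  (J3 effort already set via bond 4)
b1 stroke at GY1  (common-e at J2 fixed by 2)
b0 stroke at GY1  (GY GY1: same side as bond 1)
b5 stroke at J1  (J1: last free bond brings effort in)

b0 stroke at GY1
b1 stroke at GY1
b2 stroke at J2
b3 stroke at Sf1
b4 stroke at J3
b5 stroke at J1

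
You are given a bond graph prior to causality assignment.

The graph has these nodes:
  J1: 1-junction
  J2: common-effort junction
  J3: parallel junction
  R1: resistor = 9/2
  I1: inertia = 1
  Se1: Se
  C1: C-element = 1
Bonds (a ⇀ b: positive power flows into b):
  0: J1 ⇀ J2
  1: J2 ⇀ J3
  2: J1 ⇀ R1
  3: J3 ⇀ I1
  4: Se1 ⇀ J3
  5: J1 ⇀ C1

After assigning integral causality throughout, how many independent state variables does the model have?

bond 4 |J3  (Se1 (Se) sets effort on bond)
bond 1 |J2  (common-e at J3 fixed by 4)
bond 3 |I1  (0-jn J3 has e-setter on 4)
bond 0 |J1  (J2: bond 1 brought effort, rest push out)
bond 5 |J1  (C1 outputs effort q/C1)
bond 2 |R1  (J1 needs exactly one f-in)

2  (C1, I1 all integral)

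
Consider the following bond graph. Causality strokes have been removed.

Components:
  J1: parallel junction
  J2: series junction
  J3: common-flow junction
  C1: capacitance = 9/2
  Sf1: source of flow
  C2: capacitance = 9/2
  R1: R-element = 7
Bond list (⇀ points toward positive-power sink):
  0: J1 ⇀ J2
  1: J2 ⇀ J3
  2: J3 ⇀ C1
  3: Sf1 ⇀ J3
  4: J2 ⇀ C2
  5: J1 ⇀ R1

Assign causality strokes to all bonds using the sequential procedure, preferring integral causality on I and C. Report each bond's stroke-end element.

bond 0 →J2
bond 1 →J3
bond 2 →J3
bond 3 →Sf1
bond 4 →J2
bond 5 →J1

#3 →Sf1  (Sf1 fixes flow; stroke at Sf1)
#1 →J3  (1-jn J3 has f-setter on 3)
#2 →J3  (common-f at J3 fixed by 3)
#0 →J2  (common-f at J2 fixed by 1)
#4 →J2  (J2: bond 1 brought flow, rest push out)
#5 →J1  (only one effort-in slot at J1)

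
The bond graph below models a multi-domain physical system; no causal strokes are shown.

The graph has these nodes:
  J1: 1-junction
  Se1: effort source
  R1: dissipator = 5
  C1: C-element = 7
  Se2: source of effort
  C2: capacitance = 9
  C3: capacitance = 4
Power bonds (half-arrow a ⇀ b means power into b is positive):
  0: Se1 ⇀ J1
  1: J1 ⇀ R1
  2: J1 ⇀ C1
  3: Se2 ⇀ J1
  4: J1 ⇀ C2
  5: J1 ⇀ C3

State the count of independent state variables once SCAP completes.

b0 →J1  (Se1 (Se) sets effort on bond)
b3 →J1  (Se2: effort source, stroke at far end)
b2 →J1  (C1: C, integral causality)
b4 →J1  (C2 integral (e out))
b5 →J1  (C3 integral (e out))
b1 →R1  (J1 needs exactly one f-in)

3  (C1, C2, C3 all integral)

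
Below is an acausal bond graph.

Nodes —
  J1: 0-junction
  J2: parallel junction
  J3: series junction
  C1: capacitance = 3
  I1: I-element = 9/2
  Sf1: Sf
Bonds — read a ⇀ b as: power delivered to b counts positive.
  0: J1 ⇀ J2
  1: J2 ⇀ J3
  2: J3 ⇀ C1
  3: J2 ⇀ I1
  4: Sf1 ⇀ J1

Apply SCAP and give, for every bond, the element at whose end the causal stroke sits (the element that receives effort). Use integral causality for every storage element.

b0 →J1
b1 →J2
b2 →J3
b3 →I1
b4 →Sf1

bond 4 stroke→Sf1  (Sf1 (Sf) sets flow on bond)
bond 0 stroke→J1  (J1: last free bond brings effort in)
bond 2 stroke→J3  (C1: C, integral causality)
bond 1 stroke→J2  (J3: last free bond brings flow in)
bond 3 stroke→I1  (J2: bond 1 brought effort, rest push out)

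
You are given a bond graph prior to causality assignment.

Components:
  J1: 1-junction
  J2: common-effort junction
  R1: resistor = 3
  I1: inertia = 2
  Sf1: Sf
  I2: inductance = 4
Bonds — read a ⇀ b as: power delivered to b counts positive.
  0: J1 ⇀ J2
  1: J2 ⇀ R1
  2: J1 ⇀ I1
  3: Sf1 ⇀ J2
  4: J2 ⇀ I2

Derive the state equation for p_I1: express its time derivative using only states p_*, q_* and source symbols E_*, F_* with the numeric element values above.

bond 3 →Sf1  (Sf1 (Sf) sets flow on bond)
bond 2 →I1  (I1 integral (f out))
bond 0 →J1  (J1: bond 2 brought flow, rest push out)
bond 4 →I2  (I2 integral (f out))
bond 1 →J2  (only one effort-in slot at J2)

dp_I1/dt = -3*F_Sf1 - 3*p_I1/2 + 3*p_I2/4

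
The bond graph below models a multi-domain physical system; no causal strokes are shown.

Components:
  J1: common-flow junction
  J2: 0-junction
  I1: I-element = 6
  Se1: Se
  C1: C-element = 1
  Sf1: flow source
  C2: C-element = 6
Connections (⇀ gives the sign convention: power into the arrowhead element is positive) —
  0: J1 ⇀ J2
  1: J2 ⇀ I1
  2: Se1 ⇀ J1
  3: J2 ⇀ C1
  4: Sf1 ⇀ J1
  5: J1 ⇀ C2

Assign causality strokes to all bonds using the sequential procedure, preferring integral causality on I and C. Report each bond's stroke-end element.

bond 0 |J1
bond 1 |I1
bond 2 |J1
bond 3 |J2
bond 4 |Sf1
bond 5 |J1

#2 stroke→J1  (Se1 fixes effort; stroke away)
#4 stroke→Sf1  (Sf1: flow source, stroke at near end)
#0 stroke→J1  (J1: bond 4 brought flow, rest push out)
#5 stroke→J1  (common-f at J1 fixed by 4)
#1 stroke→I1  (I1: I, integral causality)
#3 stroke→J2  (closing 0-jn rule on J2)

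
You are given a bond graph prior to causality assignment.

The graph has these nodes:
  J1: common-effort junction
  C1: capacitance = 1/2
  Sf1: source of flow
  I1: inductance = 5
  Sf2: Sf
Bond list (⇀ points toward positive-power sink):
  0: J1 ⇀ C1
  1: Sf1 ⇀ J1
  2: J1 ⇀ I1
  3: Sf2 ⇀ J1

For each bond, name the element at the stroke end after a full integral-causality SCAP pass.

bond 1 →Sf1  (Sf1 (Sf) sets flow on bond)
bond 3 →Sf2  (Sf2 (Sf) sets flow on bond)
bond 0 →J1  (C1 integral (e out))
bond 2 →I1  (common-e at J1 fixed by 0)

β0 |J1
β1 |Sf1
β2 |I1
β3 |Sf2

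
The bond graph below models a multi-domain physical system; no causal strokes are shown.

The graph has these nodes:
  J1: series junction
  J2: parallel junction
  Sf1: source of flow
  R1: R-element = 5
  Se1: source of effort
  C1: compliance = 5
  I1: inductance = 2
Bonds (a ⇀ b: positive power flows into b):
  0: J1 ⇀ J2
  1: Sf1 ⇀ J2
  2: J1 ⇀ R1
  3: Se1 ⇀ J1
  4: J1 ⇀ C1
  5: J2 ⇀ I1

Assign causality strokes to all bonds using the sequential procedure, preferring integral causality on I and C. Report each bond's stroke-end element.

#1 |Sf1  (source Sf1 imposes f)
#3 |J1  (Se1 fixes effort; stroke away)
#4 |J1  (C1: C, integral causality)
#5 |I1  (I1 integral (f out))
#0 |J2  (only one effort-in slot at J2)
#2 |J1  (J1 flow already set via bond 0)

b0 |J2
b1 |Sf1
b2 |J1
b3 |J1
b4 |J1
b5 |I1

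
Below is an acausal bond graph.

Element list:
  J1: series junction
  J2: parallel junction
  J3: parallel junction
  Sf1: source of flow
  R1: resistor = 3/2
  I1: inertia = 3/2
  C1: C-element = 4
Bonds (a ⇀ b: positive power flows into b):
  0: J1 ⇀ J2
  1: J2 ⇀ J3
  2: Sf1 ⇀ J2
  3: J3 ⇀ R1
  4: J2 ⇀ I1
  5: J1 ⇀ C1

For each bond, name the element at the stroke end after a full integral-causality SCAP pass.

bond 2 stroke→Sf1  (Sf1: flow source, stroke at near end)
bond 4 stroke→I1  (I1 outputs flow p/I1)
bond 5 stroke→J1  (prefer integral on C1)
bond 0 stroke→J2  (J1 needs exactly one f-in)
bond 1 stroke→J3  (J2: bond 0 brought effort, rest push out)
bond 3 stroke→R1  (common-e at J3 fixed by 1)

b0 →J2
b1 →J3
b2 →Sf1
b3 →R1
b4 →I1
b5 →J1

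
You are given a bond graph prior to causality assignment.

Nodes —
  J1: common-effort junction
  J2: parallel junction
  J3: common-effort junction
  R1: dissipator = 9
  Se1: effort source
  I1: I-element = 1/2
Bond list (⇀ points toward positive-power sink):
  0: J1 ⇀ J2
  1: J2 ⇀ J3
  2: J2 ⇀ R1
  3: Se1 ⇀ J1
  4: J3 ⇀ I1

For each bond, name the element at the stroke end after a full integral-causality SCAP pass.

b0 →J2
b1 →J3
b2 →R1
b3 →J1
b4 →I1

bond 3 |J1  (Se1 fixes effort; stroke away)
bond 0 |J2  (J1 effort already set via bond 3)
bond 1 |J3  (J2: bond 0 brought effort, rest push out)
bond 2 |R1  (common-e at J2 fixed by 0)
bond 4 |I1  (J3: bond 1 brought effort, rest push out)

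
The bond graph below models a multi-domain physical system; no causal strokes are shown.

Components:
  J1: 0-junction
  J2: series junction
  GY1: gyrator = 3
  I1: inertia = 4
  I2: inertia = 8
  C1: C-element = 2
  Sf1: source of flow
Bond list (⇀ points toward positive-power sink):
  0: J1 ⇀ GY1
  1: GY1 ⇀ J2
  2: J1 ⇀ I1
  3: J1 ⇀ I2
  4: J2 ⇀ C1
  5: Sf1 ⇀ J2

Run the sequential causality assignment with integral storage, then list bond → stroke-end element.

bond 0 |J1
bond 1 |J2
bond 2 |I1
bond 3 |I2
bond 4 |J2
bond 5 |Sf1

bond 5 |Sf1  (Sf1: flow source, stroke at near end)
bond 1 |J2  (J2: bond 5 brought flow, rest push out)
bond 4 |J2  (1-jn J2 has f-setter on 5)
bond 0 |J1  (GY1 both-in/both-out from 1)
bond 2 |I1  (J1 effort already set via bond 0)
bond 3 |I2  (J1: bond 0 brought effort, rest push out)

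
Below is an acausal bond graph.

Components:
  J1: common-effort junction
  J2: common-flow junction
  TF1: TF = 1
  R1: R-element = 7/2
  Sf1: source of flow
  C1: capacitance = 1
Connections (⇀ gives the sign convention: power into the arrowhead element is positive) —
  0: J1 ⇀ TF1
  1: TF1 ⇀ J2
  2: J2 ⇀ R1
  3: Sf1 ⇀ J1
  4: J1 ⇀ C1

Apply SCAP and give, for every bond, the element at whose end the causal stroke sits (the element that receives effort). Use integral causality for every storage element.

β0 stroke at TF1
β1 stroke at J2
β2 stroke at R1
β3 stroke at Sf1
β4 stroke at J1

β3 stroke→Sf1  (Sf1 (Sf) sets flow on bond)
β4 stroke→J1  (C1: C, integral causality)
β0 stroke→TF1  (0-jn J1 has e-setter on 4)
β1 stroke→J2  (TF1 one-in-one-out from 0)
β2 stroke→R1  (J2 needs exactly one f-in)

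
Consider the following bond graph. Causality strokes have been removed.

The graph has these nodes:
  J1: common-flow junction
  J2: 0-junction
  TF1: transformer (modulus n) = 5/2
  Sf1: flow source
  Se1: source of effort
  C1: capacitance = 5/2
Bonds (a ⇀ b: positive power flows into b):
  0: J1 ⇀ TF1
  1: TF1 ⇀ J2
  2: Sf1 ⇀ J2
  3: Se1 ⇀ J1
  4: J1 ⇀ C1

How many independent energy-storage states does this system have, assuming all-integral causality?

bond 2 |Sf1  (source Sf1 imposes f)
bond 3 |J1  (source Se1 imposes e)
bond 1 |J2  (only one effort-in slot at J2)
bond 0 |TF1  (TF1: transformer flips bond 1)
bond 4 |J1  (J1: bond 0 brought flow, rest push out)

1  (C1 all integral)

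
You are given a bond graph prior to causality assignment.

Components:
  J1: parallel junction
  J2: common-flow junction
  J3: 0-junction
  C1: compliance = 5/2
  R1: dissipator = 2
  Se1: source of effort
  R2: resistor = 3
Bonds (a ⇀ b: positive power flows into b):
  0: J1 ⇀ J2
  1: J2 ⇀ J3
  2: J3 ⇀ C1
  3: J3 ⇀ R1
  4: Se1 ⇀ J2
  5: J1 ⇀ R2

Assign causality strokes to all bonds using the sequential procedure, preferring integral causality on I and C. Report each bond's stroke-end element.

#4 |J2  (Se1 (Se) sets effort on bond)
#2 |J3  (prefer integral on C1)
#1 |J2  (0-jn J3 has e-setter on 2)
#3 |R1  (common-e at J3 fixed by 2)
#0 |J1  (closing 1-jn rule on J2)
#5 |R2  (0-jn J1 has e-setter on 0)

b0 stroke→J1
b1 stroke→J2
b2 stroke→J3
b3 stroke→R1
b4 stroke→J2
b5 stroke→R2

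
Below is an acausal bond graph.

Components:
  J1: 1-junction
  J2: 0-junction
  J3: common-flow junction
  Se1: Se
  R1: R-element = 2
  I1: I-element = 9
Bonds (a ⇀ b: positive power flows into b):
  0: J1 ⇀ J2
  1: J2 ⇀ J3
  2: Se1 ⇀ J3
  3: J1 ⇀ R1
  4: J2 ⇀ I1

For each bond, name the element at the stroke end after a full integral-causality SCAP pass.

#0 stroke at J1
#1 stroke at J2
#2 stroke at J3
#3 stroke at R1
#4 stroke at I1

#2 stroke→J3  (source Se1 imposes e)
#1 stroke→J2  (closing 1-jn rule on J3)
#0 stroke→J1  (J2: bond 1 brought effort, rest push out)
#4 stroke→I1  (J2 effort already set via bond 1)
#3 stroke→R1  (only one flow-in slot at J1)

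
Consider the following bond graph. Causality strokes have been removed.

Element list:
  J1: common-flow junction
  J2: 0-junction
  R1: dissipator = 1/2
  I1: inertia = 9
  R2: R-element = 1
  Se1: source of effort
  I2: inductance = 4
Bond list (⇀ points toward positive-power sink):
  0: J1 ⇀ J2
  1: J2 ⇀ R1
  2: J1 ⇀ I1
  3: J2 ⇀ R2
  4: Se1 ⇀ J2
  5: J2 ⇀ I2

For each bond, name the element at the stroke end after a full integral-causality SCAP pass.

β0 stroke at J1
β1 stroke at R1
β2 stroke at I1
β3 stroke at R2
β4 stroke at J2
β5 stroke at I2

bond 4 →J2  (Se1 fixes effort; stroke away)
bond 0 →J1  (J2 effort already set via bond 4)
bond 1 →R1  (J2 effort already set via bond 4)
bond 3 →R2  (J2 effort already set via bond 4)
bond 5 →I2  (J2 effort already set via bond 4)
bond 2 →I1  (J1 needs exactly one f-in)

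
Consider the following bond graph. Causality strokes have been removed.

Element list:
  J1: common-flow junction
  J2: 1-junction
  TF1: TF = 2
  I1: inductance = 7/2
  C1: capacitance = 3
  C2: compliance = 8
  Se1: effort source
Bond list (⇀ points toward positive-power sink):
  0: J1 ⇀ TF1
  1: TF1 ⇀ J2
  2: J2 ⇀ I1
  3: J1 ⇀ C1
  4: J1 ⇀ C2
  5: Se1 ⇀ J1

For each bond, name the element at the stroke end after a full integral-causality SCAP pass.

β0 stroke→TF1
β1 stroke→J2
β2 stroke→I1
β3 stroke→J1
β4 stroke→J1
β5 stroke→J1

β5 stroke at J1  (Se1: effort source, stroke at far end)
β2 stroke at I1  (I1: I, integral causality)
β1 stroke at J2  (common-f at J2 fixed by 2)
β0 stroke at TF1  (TF TF1: opposite of bond 1)
β3 stroke at J1  (1-jn J1 has f-setter on 0)
β4 stroke at J1  (J1: bond 0 brought flow, rest push out)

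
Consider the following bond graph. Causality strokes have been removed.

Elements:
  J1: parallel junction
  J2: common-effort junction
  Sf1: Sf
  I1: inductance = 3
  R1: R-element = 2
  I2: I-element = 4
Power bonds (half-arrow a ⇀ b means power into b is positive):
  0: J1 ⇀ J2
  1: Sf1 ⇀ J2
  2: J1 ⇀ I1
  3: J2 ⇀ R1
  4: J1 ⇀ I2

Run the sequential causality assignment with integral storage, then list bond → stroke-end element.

β0 |J1
β1 |Sf1
β2 |I1
β3 |J2
β4 |I2

bond 1 |Sf1  (source Sf1 imposes f)
bond 2 |I1  (I1 outputs flow p/I1)
bond 4 |I2  (prefer integral on I2)
bond 0 |J1  (closing 0-jn rule on J1)
bond 3 |J2  (J2 needs exactly one e-in)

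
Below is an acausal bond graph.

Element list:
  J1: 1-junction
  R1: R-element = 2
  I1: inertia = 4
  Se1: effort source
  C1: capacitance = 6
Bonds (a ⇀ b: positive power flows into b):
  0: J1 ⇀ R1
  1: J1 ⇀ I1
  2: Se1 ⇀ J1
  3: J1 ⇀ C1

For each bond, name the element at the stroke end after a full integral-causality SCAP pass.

#2 →J1  (source Se1 imposes e)
#1 →I1  (I1 integral (f out))
#0 →J1  (J1 flow already set via bond 1)
#3 →J1  (common-f at J1 fixed by 1)

β0 stroke→J1
β1 stroke→I1
β2 stroke→J1
β3 stroke→J1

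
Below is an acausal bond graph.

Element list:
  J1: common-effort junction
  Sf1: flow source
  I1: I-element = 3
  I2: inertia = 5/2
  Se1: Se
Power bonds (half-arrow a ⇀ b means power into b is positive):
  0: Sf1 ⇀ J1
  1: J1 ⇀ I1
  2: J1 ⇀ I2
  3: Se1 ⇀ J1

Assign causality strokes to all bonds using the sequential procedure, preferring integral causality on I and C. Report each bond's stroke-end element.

bond 0 |Sf1  (source Sf1 imposes f)
bond 3 |J1  (Se1 fixes effort; stroke away)
bond 1 |I1  (J1: bond 3 brought effort, rest push out)
bond 2 |I2  (0-jn J1 has e-setter on 3)

b0 stroke→Sf1
b1 stroke→I1
b2 stroke→I2
b3 stroke→J1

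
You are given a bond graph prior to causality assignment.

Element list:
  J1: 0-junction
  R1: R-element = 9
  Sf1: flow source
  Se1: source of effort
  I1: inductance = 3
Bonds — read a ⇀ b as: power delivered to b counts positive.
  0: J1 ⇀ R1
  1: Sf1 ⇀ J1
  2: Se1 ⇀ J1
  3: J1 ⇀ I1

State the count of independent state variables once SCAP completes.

1  (I1 all integral)

b1 |Sf1  (Sf1 (Sf) sets flow on bond)
b2 |J1  (Se1: effort source, stroke at far end)
b0 |R1  (0-jn J1 has e-setter on 2)
b3 |I1  (J1: bond 2 brought effort, rest push out)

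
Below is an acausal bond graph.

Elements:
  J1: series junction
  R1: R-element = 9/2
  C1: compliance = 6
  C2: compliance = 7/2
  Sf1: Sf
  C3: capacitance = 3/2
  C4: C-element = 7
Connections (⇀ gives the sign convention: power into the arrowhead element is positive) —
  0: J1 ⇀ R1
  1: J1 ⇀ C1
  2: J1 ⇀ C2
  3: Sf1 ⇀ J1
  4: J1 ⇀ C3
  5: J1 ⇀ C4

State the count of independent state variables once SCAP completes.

bond 3 |Sf1  (Sf1: flow source, stroke at near end)
bond 0 |J1  (1-jn J1 has f-setter on 3)
bond 1 |J1  (1-jn J1 has f-setter on 3)
bond 2 |J1  (common-f at J1 fixed by 3)
bond 4 |J1  (J1 flow already set via bond 3)
bond 5 |J1  (common-f at J1 fixed by 3)

4  (C1, C2, C3, C4 all integral)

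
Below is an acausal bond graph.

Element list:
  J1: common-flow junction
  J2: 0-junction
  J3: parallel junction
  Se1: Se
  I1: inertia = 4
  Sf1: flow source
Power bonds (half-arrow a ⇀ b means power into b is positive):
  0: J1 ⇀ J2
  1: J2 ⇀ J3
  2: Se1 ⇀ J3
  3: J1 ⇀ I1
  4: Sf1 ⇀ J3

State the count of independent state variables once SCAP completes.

1  (I1 all integral)

bond 2 stroke at J3  (Se1: effort source, stroke at far end)
bond 4 stroke at Sf1  (Sf1 (Sf) sets flow on bond)
bond 1 stroke at J2  (J3 effort already set via bond 2)
bond 0 stroke at J1  (0-jn J2 has e-setter on 1)
bond 3 stroke at I1  (J1: last free bond brings flow in)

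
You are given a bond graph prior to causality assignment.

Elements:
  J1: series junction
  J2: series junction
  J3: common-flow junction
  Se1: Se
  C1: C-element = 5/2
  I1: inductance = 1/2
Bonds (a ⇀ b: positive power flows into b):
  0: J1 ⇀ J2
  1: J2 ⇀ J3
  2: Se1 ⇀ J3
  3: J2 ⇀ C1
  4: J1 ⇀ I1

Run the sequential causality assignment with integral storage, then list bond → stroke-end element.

b2 |J3  (Se1 (Se) sets effort on bond)
b1 |J2  (J3 needs exactly one f-in)
b3 |J2  (C1: C, integral causality)
b0 |J1  (only one flow-in slot at J2)
b4 |I1  (closing 1-jn rule on J1)

β0 stroke at J1
β1 stroke at J2
β2 stroke at J3
β3 stroke at J2
β4 stroke at I1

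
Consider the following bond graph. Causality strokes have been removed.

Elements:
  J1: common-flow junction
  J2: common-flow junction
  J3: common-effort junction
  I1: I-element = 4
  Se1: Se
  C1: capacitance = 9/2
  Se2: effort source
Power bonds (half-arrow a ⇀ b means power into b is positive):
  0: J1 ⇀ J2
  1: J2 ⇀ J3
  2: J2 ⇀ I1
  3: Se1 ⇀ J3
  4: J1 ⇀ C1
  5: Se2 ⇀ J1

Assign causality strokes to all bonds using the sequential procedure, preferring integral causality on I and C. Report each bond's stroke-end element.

#0 stroke at J2
#1 stroke at J2
#2 stroke at I1
#3 stroke at J3
#4 stroke at J1
#5 stroke at J1

b3 |J3  (Se1 (Se) sets effort on bond)
b5 |J1  (source Se2 imposes e)
b1 |J2  (J3 effort already set via bond 3)
b2 |I1  (I1: I, integral causality)
b0 |J2  (J2 flow already set via bond 2)
b4 |J1  (1-jn J1 has f-setter on 0)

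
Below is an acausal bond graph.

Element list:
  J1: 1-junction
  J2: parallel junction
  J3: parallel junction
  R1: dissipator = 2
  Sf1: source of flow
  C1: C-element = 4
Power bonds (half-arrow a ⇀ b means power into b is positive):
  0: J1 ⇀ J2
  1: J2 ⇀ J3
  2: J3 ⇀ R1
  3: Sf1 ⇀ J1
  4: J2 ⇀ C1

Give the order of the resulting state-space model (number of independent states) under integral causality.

1  (C1 all integral)

β3 stroke→Sf1  (Sf1 fixes flow; stroke at Sf1)
β0 stroke→J1  (J1: bond 3 brought flow, rest push out)
β4 stroke→J2  (prefer integral on C1)
β1 stroke→J3  (J2 effort already set via bond 4)
β2 stroke→R1  (common-e at J3 fixed by 1)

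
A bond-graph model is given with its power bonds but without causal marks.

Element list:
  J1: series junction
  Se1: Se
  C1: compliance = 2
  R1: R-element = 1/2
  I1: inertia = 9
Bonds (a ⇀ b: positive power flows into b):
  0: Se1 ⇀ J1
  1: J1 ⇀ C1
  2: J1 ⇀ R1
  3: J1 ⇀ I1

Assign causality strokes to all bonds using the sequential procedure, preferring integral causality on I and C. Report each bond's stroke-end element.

bond 0 stroke→J1  (Se1: effort source, stroke at far end)
bond 1 stroke→J1  (C1: C, integral causality)
bond 3 stroke→I1  (I1 integral (f out))
bond 2 stroke→J1  (1-jn J1 has f-setter on 3)

b0 |J1
b1 |J1
b2 |J1
b3 |I1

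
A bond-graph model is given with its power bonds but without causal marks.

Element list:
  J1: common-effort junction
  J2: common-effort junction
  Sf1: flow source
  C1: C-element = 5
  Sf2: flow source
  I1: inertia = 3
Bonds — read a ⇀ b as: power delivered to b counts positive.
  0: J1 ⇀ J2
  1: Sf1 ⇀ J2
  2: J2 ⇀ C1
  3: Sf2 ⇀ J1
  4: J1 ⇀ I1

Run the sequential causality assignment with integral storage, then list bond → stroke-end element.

#0 →J1
#1 →Sf1
#2 →J2
#3 →Sf2
#4 →I1

b1 |Sf1  (source Sf1 imposes f)
b3 |Sf2  (Sf2 (Sf) sets flow on bond)
b2 |J2  (C1 outputs effort q/C1)
b0 |J1  (0-jn J2 has e-setter on 2)
b4 |I1  (J1 effort already set via bond 0)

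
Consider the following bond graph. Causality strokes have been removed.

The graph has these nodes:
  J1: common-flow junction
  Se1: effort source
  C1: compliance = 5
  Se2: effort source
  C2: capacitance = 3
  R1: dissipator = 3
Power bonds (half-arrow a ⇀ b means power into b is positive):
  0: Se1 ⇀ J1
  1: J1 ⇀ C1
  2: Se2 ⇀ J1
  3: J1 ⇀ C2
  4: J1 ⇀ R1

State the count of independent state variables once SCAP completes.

#0 →J1  (Se1 fixes effort; stroke away)
#2 →J1  (Se2: effort source, stroke at far end)
#1 →J1  (prefer integral on C1)
#3 →J1  (C2 outputs effort q/C2)
#4 →R1  (J1: last free bond brings flow in)

2  (C1, C2 all integral)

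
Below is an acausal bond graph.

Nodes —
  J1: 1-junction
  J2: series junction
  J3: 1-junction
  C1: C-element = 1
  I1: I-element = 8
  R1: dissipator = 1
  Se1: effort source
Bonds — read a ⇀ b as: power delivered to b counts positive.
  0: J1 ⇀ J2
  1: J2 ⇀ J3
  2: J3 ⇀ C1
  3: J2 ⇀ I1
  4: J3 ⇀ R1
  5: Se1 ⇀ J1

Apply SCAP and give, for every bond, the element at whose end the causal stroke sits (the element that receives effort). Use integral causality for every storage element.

bond 5 |J1  (Se1 (Se) sets effort on bond)
bond 0 |J2  (J1: last free bond brings flow in)
bond 2 |J3  (C1 outputs effort q/C1)
bond 3 |I1  (I1 integral (f out))
bond 1 |J2  (J2: bond 3 brought flow, rest push out)
bond 4 |J3  (J3: bond 1 brought flow, rest push out)

β0 →J2
β1 →J2
β2 →J3
β3 →I1
β4 →J3
β5 →J1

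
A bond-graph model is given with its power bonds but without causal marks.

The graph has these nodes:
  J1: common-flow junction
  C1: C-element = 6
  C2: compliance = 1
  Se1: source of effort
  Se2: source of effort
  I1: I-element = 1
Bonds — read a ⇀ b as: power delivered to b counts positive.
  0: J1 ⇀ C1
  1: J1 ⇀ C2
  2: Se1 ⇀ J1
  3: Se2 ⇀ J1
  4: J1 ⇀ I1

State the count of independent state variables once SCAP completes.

3  (C1, C2, I1 all integral)

bond 2 stroke→J1  (Se1: effort source, stroke at far end)
bond 3 stroke→J1  (Se2: effort source, stroke at far end)
bond 0 stroke→J1  (prefer integral on C1)
bond 1 stroke→J1  (C2 outputs effort q/C2)
bond 4 stroke→I1  (J1: last free bond brings flow in)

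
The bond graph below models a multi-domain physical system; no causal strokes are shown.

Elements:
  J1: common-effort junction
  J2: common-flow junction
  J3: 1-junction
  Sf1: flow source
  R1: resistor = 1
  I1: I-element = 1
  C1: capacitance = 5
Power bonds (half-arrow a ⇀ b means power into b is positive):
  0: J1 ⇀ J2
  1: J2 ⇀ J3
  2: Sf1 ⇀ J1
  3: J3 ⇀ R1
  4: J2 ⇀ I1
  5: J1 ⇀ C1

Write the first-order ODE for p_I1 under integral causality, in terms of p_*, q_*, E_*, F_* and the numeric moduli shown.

b2 stroke at Sf1  (source Sf1 imposes f)
b4 stroke at I1  (prefer integral on I1)
b0 stroke at J2  (1-jn J2 has f-setter on 4)
b1 stroke at J2  (J2: bond 4 brought flow, rest push out)
b3 stroke at J3  (common-f at J3 fixed by 1)
b5 stroke at J1  (only one effort-in slot at J1)

dp_I1/dt = -p_I1 + q_C1/5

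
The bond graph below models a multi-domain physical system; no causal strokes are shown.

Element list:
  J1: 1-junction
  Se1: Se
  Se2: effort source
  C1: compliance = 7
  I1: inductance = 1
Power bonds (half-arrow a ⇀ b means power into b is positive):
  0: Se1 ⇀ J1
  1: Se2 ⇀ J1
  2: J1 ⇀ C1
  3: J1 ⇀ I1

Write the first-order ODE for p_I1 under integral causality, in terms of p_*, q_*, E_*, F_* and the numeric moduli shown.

bond 0 stroke→J1  (Se1 (Se) sets effort on bond)
bond 1 stroke→J1  (Se2 (Se) sets effort on bond)
bond 2 stroke→J1  (C1: C, integral causality)
bond 3 stroke→I1  (J1: last free bond brings flow in)

dp_I1/dt = E_Se1 + E_Se2 - q_C1/7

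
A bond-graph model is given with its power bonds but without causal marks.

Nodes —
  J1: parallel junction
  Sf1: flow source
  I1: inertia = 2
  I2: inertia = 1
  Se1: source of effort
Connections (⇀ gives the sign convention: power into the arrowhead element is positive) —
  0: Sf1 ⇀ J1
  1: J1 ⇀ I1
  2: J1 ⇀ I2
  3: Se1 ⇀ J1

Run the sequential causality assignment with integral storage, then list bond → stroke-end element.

#0 →Sf1  (Sf1 (Sf) sets flow on bond)
#3 →J1  (Se1 (Se) sets effort on bond)
#1 →I1  (common-e at J1 fixed by 3)
#2 →I2  (J1 effort already set via bond 3)

b0 →Sf1
b1 →I1
b2 →I2
b3 →J1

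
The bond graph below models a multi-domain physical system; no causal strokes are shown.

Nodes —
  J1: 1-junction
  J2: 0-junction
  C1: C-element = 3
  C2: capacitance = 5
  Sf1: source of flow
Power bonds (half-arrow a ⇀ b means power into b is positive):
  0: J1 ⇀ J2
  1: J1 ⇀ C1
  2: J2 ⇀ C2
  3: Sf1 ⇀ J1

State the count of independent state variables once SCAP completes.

β3 →Sf1  (Sf1 fixes flow; stroke at Sf1)
β0 →J1  (J1: bond 3 brought flow, rest push out)
β1 →J1  (common-f at J1 fixed by 3)
β2 →J2  (J2: last free bond brings effort in)

2  (C1, C2 all integral)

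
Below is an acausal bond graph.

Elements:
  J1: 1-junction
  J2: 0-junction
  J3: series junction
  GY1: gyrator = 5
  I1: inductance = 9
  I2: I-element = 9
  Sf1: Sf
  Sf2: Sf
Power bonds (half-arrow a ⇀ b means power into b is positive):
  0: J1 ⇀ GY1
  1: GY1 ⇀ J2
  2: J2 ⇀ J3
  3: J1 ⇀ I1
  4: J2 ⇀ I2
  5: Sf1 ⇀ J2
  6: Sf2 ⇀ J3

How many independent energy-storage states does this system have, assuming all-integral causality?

b5 stroke at Sf1  (Sf1 fixes flow; stroke at Sf1)
b6 stroke at Sf2  (source Sf2 imposes f)
b2 stroke at J3  (J3 flow already set via bond 6)
b3 stroke at I1  (I1 outputs flow p/I1)
b0 stroke at J1  (1-jn J1 has f-setter on 3)
b1 stroke at J2  (through GY1, causality inverts; strokes same side of GY1)
b4 stroke at I2  (J2: bond 1 brought effort, rest push out)

2  (I1, I2 all integral)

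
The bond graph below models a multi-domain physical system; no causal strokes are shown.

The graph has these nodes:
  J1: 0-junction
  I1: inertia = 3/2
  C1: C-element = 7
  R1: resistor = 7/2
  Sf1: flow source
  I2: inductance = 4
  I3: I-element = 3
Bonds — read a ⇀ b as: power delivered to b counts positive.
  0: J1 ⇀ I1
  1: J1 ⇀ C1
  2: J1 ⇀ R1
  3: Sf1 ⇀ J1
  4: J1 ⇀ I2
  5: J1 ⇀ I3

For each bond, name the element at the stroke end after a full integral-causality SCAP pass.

#3 |Sf1  (Sf1 fixes flow; stroke at Sf1)
#0 |I1  (prefer integral on I1)
#1 |J1  (C1: C, integral causality)
#2 |R1  (0-jn J1 has e-setter on 1)
#4 |I2  (common-e at J1 fixed by 1)
#5 |I3  (J1 effort already set via bond 1)

#0 →I1
#1 →J1
#2 →R1
#3 →Sf1
#4 →I2
#5 →I3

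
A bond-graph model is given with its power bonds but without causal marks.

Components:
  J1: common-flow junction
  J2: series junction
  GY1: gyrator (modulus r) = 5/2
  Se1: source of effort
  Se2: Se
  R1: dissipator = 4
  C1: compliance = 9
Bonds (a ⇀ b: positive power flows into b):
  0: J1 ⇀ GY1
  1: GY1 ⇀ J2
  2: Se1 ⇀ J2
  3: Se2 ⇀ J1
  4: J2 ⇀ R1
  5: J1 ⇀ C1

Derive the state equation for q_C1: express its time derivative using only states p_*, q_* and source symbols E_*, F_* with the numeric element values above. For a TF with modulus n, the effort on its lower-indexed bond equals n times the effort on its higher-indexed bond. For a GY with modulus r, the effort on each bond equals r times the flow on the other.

dq_C1/dt = -2*E_Se1/5 + 16*E_Se2/25 - 16*q_C1/225

b2 →J2  (Se1: effort source, stroke at far end)
b3 →J1  (Se2 fixes effort; stroke away)
b5 →J1  (C1: C, integral causality)
b0 →GY1  (J1: last free bond brings flow in)
b1 →GY1  (GY1: gyrator matches bond 0)
b4 →J2  (J2 flow already set via bond 1)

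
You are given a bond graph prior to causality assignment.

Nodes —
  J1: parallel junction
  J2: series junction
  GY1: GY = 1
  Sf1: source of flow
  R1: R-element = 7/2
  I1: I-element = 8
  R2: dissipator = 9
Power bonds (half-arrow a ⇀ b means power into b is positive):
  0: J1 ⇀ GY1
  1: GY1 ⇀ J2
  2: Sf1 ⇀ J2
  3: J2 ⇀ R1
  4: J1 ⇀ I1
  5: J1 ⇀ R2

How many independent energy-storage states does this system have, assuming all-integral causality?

1  (I1 all integral)

#2 →Sf1  (source Sf1 imposes f)
#1 →J2  (1-jn J2 has f-setter on 2)
#3 →J2  (J2: bond 2 brought flow, rest push out)
#0 →J1  (GY GY1: same side as bond 1)
#4 →I1  (J1: bond 0 brought effort, rest push out)
#5 →R2  (J1: bond 0 brought effort, rest push out)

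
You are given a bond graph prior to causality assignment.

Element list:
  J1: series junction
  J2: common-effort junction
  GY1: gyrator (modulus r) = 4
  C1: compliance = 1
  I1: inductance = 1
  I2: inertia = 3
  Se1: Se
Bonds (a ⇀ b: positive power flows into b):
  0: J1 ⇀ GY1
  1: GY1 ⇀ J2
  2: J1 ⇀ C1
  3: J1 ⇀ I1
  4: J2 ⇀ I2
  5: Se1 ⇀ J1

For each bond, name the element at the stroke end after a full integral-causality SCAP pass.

b5 stroke at J1  (source Se1 imposes e)
b2 stroke at J1  (prefer integral on C1)
b3 stroke at I1  (prefer integral on I1)
b0 stroke at J1  (common-f at J1 fixed by 3)
b1 stroke at J2  (GY1 both-in/both-out from 0)
b4 stroke at I2  (J2 effort already set via bond 1)

bond 0 stroke→J1
bond 1 stroke→J2
bond 2 stroke→J1
bond 3 stroke→I1
bond 4 stroke→I2
bond 5 stroke→J1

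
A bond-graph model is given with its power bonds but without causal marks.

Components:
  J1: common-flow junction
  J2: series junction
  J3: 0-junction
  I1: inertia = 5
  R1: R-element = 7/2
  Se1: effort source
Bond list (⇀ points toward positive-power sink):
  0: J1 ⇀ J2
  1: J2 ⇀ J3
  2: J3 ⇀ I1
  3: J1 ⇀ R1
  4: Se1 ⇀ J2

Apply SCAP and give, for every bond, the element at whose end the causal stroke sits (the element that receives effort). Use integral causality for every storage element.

bond 4 stroke at J2  (Se1: effort source, stroke at far end)
bond 2 stroke at I1  (I1 outputs flow p/I1)
bond 1 stroke at J3  (J3: last free bond brings effort in)
bond 0 stroke at J2  (J2 flow already set via bond 1)
bond 3 stroke at J1  (J1: bond 0 brought flow, rest push out)

bond 0 |J2
bond 1 |J3
bond 2 |I1
bond 3 |J1
bond 4 |J2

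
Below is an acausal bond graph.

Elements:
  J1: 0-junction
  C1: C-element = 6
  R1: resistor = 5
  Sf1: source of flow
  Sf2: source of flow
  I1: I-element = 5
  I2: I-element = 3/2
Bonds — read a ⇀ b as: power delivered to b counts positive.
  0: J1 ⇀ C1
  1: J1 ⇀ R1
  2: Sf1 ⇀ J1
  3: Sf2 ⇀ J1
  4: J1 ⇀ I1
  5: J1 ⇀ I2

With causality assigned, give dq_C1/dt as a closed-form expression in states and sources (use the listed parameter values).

b2 →Sf1  (source Sf1 imposes f)
b3 →Sf2  (Sf2 fixes flow; stroke at Sf2)
b0 →J1  (C1 outputs effort q/C1)
b1 →R1  (J1 effort already set via bond 0)
b4 →I1  (J1: bond 0 brought effort, rest push out)
b5 →I2  (0-jn J1 has e-setter on 0)

dq_C1/dt = F_Sf1 + F_Sf2 - p_I1/5 - 2*p_I2/3 - q_C1/30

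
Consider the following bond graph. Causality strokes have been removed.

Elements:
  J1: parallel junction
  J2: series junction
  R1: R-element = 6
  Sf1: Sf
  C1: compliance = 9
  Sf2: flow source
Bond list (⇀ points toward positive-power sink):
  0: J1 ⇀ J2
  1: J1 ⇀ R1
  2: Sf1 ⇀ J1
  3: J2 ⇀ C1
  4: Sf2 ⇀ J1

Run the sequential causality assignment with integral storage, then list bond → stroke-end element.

β2 stroke→Sf1  (Sf1: flow source, stroke at near end)
β4 stroke→Sf2  (source Sf2 imposes f)
β3 stroke→J2  (C1 outputs effort q/C1)
β0 stroke→J1  (J2 needs exactly one f-in)
β1 stroke→R1  (common-e at J1 fixed by 0)

b0 stroke at J1
b1 stroke at R1
b2 stroke at Sf1
b3 stroke at J2
b4 stroke at Sf2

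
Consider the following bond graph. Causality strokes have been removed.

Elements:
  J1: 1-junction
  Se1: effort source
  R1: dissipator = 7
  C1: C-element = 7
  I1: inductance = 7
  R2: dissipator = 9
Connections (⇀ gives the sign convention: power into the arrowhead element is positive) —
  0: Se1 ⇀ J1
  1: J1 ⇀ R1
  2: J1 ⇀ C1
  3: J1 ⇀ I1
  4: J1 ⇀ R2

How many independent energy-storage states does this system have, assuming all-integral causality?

#0 stroke→J1  (source Se1 imposes e)
#2 stroke→J1  (C1 outputs effort q/C1)
#3 stroke→I1  (I1: I, integral causality)
#1 stroke→J1  (common-f at J1 fixed by 3)
#4 stroke→J1  (J1 flow already set via bond 3)

2  (C1, I1 all integral)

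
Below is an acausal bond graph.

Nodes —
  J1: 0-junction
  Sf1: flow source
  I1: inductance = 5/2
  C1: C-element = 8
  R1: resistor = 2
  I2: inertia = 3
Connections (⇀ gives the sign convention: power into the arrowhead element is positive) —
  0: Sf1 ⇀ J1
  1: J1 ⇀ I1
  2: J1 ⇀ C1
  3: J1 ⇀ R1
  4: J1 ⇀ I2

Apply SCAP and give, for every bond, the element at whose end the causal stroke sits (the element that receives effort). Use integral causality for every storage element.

β0 stroke→Sf1  (Sf1: flow source, stroke at near end)
β1 stroke→I1  (I1 integral (f out))
β2 stroke→J1  (prefer integral on C1)
β3 stroke→R1  (J1: bond 2 brought effort, rest push out)
β4 stroke→I2  (J1 effort already set via bond 2)

b0 stroke at Sf1
b1 stroke at I1
b2 stroke at J1
b3 stroke at R1
b4 stroke at I2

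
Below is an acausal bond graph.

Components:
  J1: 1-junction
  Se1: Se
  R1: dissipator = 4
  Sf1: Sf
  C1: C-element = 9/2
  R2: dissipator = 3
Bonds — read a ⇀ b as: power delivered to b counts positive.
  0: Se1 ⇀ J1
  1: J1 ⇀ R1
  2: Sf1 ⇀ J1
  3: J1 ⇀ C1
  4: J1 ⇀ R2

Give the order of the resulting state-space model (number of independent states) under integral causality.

1  (C1 all integral)

bond 0 stroke at J1  (Se1: effort source, stroke at far end)
bond 2 stroke at Sf1  (Sf1: flow source, stroke at near end)
bond 1 stroke at J1  (1-jn J1 has f-setter on 2)
bond 3 stroke at J1  (1-jn J1 has f-setter on 2)
bond 4 stroke at J1  (J1 flow already set via bond 2)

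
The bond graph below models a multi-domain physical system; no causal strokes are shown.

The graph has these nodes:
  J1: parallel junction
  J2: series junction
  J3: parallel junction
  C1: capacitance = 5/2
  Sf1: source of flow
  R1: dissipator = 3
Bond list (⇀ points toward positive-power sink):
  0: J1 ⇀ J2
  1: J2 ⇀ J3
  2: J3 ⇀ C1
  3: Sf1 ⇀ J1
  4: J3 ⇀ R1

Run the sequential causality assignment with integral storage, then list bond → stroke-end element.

β0 stroke at J1
β1 stroke at J2
β2 stroke at J3
β3 stroke at Sf1
β4 stroke at R1

β3 |Sf1  (Sf1 (Sf) sets flow on bond)
β0 |J1  (J1 needs exactly one e-in)
β1 |J2  (common-f at J2 fixed by 0)
β2 |J3  (prefer integral on C1)
β4 |R1  (J3: bond 2 brought effort, rest push out)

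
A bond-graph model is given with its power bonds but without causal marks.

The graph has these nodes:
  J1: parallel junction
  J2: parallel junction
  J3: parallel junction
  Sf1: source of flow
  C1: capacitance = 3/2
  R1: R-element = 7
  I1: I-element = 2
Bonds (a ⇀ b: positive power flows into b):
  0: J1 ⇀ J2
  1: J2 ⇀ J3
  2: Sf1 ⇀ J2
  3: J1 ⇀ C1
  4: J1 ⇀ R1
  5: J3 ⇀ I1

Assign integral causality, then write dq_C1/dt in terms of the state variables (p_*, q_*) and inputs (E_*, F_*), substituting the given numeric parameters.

#2 |Sf1  (Sf1 (Sf) sets flow on bond)
#3 |J1  (C1: C, integral causality)
#0 |J2  (common-e at J1 fixed by 3)
#4 |R1  (J1 effort already set via bond 3)
#1 |J3  (J2 effort already set via bond 0)
#5 |I1  (J3: bond 1 brought effort, rest push out)

dq_C1/dt = F_Sf1 - p_I1/2 - 2*q_C1/21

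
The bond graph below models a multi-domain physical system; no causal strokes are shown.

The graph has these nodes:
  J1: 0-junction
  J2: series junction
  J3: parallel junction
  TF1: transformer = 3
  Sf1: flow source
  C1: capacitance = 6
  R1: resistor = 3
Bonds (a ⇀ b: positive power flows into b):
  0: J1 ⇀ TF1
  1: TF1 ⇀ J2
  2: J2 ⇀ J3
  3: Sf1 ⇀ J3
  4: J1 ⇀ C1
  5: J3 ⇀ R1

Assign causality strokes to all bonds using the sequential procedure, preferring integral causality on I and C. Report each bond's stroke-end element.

b0 →TF1
b1 →J2
b2 →J3
b3 →Sf1
b4 →J1
b5 →R1

β3 stroke→Sf1  (Sf1: flow source, stroke at near end)
β4 stroke→J1  (C1 integral (e out))
β0 stroke→TF1  (common-e at J1 fixed by 4)
β1 stroke→J2  (TF1 one-in-one-out from 0)
β2 stroke→J3  (only one flow-in slot at J2)
β5 stroke→R1  (0-jn J3 has e-setter on 2)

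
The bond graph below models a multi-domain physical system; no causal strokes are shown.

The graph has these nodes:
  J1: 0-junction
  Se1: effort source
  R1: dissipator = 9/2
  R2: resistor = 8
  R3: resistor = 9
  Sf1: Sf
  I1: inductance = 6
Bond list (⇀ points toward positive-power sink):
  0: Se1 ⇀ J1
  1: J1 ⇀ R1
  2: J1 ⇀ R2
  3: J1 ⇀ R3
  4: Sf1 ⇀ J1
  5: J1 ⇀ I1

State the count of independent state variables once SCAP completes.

b0 →J1  (source Se1 imposes e)
b4 →Sf1  (Sf1 (Sf) sets flow on bond)
b1 →R1  (J1 effort already set via bond 0)
b2 →R2  (J1: bond 0 brought effort, rest push out)
b3 →R3  (J1 effort already set via bond 0)
b5 →I1  (common-e at J1 fixed by 0)

1  (I1 all integral)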